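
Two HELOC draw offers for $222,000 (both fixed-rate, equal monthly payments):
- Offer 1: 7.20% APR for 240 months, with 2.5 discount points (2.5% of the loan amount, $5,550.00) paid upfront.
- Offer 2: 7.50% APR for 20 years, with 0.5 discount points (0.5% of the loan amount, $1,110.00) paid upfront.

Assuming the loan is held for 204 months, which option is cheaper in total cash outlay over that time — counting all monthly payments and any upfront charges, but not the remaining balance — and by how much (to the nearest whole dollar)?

Offer 1: at 7.20% the monthly rate is 0.0060000, so the payment is 222,000 × 0.0060000 / (1 − 1.0060000^−240) = $1,747.92.
Offer 2: monthly rate = 7.5%/12 = 0.0062500; payment = 222,000 × 0.0062500 / (1 − (1+0.0062500)^−240) = $1,788.42.
Over 204 months: Offer 1 costs 204 × $1,747.92 + $5,550.00 = $362,125.68; Offer 2 costs 204 × $1,788.42 + $1,110.00 = $365,947.68.
Offer 1 is cheaper by $365,947.68 − $362,125.68 = $3,822.00.

Offer 1 by $3,822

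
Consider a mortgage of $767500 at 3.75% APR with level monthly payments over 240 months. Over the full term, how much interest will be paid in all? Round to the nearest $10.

$324,600

At 3.75% the monthly rate is 0.0031250, so the payment is 767,500 × 0.0031250 / (1 − 1.0031250^−240) = $4,550.42.
Total paid = 240 × $4,550.42 = $1,092,100.80; interest = $1,092,100.80 − $767,500 = $324,600.80.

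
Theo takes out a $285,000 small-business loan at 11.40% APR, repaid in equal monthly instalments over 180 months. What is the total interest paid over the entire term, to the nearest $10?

Monthly rate = 11.4%/12 = 0.0095000; payment = 285,000 × 0.0095000 / (1 − (1+0.0095000)^−180) = $3,311.24.
Total paid = 180 × $3,311.24 = $596,023.20; interest = $596,023.20 − $285,000 = $311,023.20.

$311,020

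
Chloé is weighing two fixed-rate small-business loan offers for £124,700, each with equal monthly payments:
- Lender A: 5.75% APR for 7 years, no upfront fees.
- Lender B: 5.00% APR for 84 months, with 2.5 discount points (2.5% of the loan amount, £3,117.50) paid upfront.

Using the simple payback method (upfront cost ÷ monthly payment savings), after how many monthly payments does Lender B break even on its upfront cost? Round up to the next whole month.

71 months

Lender A: at 5.75% the monthly rate is 0.0047917, so the payment is 124,700 × 0.0047917 / (1 − 1.0047917^−84) = £1,806.78.
Lender B: at 5.00% the monthly rate is 0.0041667, so the payment is 124,700 × 0.0041667 / (1 − 1.0041667^−84) = £1,762.50.
Monthly savings = £1,806.78 − £1,762.50 = £44.28.
Break-even = £3,117.50 / £44.28 = 70.40 → 71 months.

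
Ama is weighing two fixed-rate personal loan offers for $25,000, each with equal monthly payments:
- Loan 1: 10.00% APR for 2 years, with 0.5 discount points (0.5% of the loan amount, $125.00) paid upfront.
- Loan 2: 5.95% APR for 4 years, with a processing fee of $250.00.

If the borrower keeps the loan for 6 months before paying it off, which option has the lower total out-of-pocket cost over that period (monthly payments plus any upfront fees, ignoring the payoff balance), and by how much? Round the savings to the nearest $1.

Loan 1: at 10.00% the monthly rate is 0.0083333, so the payment is 25,000 × 0.0083333 / (1 − 1.0083333^−24) = $1,153.62.
Loan 2: monthly rate = 5.95%/12 = 0.0049583; payment = 25,000 × 0.0049583 / (1 − (1+0.0049583)^−48) = $586.55.
Over 6 months: Loan 1 costs 6 × $1,153.62 + $125.00 = $7,046.72; Loan 2 costs 6 × $586.55 + $250.00 = $3,769.30.
Loan 2 is cheaper by $7,046.72 − $3,769.30 = $3,277.42.

Loan 2 by $3,277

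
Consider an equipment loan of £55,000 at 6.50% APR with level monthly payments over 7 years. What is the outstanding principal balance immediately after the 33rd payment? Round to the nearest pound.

With monthly rate i = 6.5%/12 = 0.0054167, the balance after k of n payments is P · [(1+i)^n − (1+i)^k] / [(1+i)^n − 1].
(1+0.0054167)^84 = 1.57423925 and (1+0.0054167)^33 = 1.19514513, so the balance is 55,000 × (1.57423925 − 1.19514513) / (1.57423925 − 1) = £36,309.22.

£36,309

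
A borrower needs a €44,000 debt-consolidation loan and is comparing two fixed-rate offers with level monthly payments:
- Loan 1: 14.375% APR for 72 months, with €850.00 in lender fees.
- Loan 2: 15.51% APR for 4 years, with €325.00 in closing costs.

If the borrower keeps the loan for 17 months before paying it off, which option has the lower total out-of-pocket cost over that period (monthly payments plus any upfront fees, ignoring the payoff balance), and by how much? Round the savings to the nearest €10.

Loan 1: monthly rate = 14.375%/12 = 0.0119792; payment = 44,000 × 0.0119792 / (1 − (1+0.0119792)^−72) = €915.51.
Loan 2: monthly rate = 15.51%/12 = 0.0129250; payment = 44,000 × 0.0129250 / (1 − (1+0.0129250)^−48) = €1,235.96.
Over 17 months: Loan 1 costs 17 × €915.51 + €850.00 = €16,413.67; Loan 2 costs 17 × €1,235.96 + €325.00 = €21,336.32.
Loan 1 is cheaper by €21,336.32 − €16,413.67 = €4,922.65.

Loan 1 by €4,920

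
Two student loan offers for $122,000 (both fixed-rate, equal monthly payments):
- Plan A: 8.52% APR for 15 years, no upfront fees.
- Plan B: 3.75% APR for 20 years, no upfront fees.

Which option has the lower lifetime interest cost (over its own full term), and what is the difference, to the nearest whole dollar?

Plan A: at 8.52% the monthly rate is 0.0071000, so the payment is 122,000 × 0.0071000 / (1 − 1.0071000^−180) = $1,202.81.
Total interest on Plan A = 180 × $1,202.81 − $122,000 = $94,505.80.
Plan B: monthly rate = 3.75%/12 = 0.0031250; payment = 122,000 × 0.0031250 / (1 − (1+0.0031250)^−240) = $723.32.
Total interest on Plan B = 240 × $723.32 − $122,000 = $51,596.80.
Plan B is lower by $42,909.00.

Plan B by $42,909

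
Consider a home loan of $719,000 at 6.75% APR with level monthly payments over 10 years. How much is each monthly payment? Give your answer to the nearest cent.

$8,255.85

Monthly rate = 6.75%/12 = 0.0056250; payment = 719,000 × 0.0056250 / (1 − (1+0.0056250)^−120) = $8,255.85.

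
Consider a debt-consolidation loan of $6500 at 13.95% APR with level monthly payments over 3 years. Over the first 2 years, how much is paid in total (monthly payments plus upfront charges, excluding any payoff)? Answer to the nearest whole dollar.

$5,328

At 13.95% the monthly rate is 0.0116250, so the payment is 6,500 × 0.0116250 / (1 − 1.0116250^−36) = $222.00.
Total outlay = 24 × $222.00 = $5,328.00.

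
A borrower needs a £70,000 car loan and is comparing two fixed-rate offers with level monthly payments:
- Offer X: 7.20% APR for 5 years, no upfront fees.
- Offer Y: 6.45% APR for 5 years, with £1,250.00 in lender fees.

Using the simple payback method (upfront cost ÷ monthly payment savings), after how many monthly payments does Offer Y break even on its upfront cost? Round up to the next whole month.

Offer X: at 7.20% the monthly rate is 0.0060000, so the payment is 70,000 × 0.0060000 / (1 − 1.0060000^−60) = £1,392.70.
Offer Y: monthly rate = 6.45%/12 = 0.0053750; payment = 70,000 × 0.0053750 / (1 − (1+0.0053750)^−60) = £1,367.99.
Monthly savings = £1,392.70 − £1,367.99 = £24.71.
Break-even = £1,250.00 / £24.71 = 50.59 → 51 months.

51 months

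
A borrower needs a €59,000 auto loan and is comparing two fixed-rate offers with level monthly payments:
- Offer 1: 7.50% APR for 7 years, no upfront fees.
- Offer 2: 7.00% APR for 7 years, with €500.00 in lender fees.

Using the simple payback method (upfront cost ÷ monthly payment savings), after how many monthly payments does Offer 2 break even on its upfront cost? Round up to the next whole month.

Offer 1: monthly rate = 7.5%/12 = 0.0062500; payment = 59,000 × 0.0062500 / (1 − (1+0.0062500)^−84) = €904.96.
Offer 2: at 7.00% the monthly rate is 0.0058333, so the payment is 59,000 × 0.0058333 / (1 − 1.0058333^−84) = €890.47.
Monthly savings = €904.96 − €890.47 = €14.49.
Break-even = €500.00 / €14.49 = 34.51 → 35 months.

35 months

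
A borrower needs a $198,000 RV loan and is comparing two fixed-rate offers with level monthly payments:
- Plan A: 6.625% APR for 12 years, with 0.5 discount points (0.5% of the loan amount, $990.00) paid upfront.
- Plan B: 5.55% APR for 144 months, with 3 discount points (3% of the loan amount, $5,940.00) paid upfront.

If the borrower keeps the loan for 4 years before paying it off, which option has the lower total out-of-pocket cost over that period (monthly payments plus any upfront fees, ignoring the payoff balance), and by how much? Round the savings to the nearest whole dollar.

Plan B by $351

Plan A: at 6.625% the monthly rate is 0.0055208, so the payment is 198,000 × 0.0055208 / (1 − 1.0055208^−144) = $1,996.83.
Plan B: at 5.55% the monthly rate is 0.0046250, so the payment is 198,000 × 0.0046250 / (1 − 1.0046250^−144) = $1,886.39.
Over 48 months: Plan A costs 48 × $1,996.83 + $990.00 = $96,837.84; Plan B costs 48 × $1,886.39 + $5,940.00 = $96,486.72.
Plan B is cheaper by $96,837.84 − $96,486.72 = $351.12.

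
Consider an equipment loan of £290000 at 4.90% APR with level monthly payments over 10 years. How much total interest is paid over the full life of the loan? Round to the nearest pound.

At 4.90% the monthly rate is 0.0040833, so the payment is 290,000 × 0.0040833 / (1 − 1.0040833^−120) = £3,061.74.
Total paid = 120 × £3,061.74 = £367,408.80; interest = £367,408.80 − £290,000 = £77,408.80.

£77,409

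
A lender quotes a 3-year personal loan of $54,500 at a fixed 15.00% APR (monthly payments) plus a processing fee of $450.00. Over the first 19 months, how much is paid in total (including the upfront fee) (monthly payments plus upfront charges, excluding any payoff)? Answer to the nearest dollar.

$36,346

Monthly rate = 15%/12 = 0.0125000; payment = 54,500 × 0.0125000 / (1 − (1+0.0125000)^−36) = $1,889.26.
Total outlay = 19 × $1,889.26 + $450.00 = $36,345.94.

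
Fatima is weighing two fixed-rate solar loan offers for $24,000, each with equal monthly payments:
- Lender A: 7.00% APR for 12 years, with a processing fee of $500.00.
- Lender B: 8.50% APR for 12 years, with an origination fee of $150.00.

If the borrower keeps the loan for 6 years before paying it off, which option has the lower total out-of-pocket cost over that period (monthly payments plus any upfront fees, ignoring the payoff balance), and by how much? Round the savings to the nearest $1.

Lender A by $1,061

Lender A: at 7.00% the monthly rate is 0.0058333, so the payment is 24,000 × 0.0058333 / (1 − 1.0058333^−144) = $246.81.
Lender B: monthly rate = 8.5%/12 = 0.0070833; payment = 24,000 × 0.0070833 / (1 − (1+0.0070833)^−144) = $266.41.
Over 72 months: Lender A costs 72 × $246.81 + $500.00 = $18,270.32; Lender B costs 72 × $266.41 + $150.00 = $19,331.52.
Lender A is cheaper by $19,331.52 − $18,270.32 = $1,061.20.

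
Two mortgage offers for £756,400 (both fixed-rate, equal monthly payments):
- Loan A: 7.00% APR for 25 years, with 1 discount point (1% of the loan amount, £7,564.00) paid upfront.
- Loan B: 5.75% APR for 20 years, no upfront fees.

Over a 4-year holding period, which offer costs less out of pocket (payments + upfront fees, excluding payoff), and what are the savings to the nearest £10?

Loan B by £9,270

Loan A: monthly rate = 7%/12 = 0.0058333; payment = 756,400 × 0.0058333 / (1 − (1+0.0058333)^−300) = £5,346.08.
Loan B: at 5.75% the monthly rate is 0.0047917, so the payment is 756,400 × 0.0047917 / (1 − 1.0047917^−240) = £5,310.56.
Over 48 months: Loan A costs 48 × £5,346.08 + £7,564.00 = £264,175.84; Loan B costs 48 × £5,310.56 = £254,906.88.
Loan B is cheaper by £264,175.84 − £254,906.88 = £9,268.96.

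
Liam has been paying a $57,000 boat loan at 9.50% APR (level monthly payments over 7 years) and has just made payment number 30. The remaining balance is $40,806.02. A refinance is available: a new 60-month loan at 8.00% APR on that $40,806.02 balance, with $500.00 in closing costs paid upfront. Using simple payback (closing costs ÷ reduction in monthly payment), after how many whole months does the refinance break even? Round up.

Current payment = 57,000 × 9.5%/12 / (1 − (1+0.0079167)^−84) = $931.61.
Refinanced payment = 40,806.02 × 0.0066667 / (1 − (1+0.0066667)^−60) = $827.40.
Monthly savings = $931.61 − $827.40 = $104.21.
Break-even = $500.00 / $104.21 = 4.80 → 5 months.

5 months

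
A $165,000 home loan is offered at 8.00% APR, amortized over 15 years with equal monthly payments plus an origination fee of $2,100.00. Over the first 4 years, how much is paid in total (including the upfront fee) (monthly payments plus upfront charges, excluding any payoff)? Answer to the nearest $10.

$77,790

Monthly rate = 8%/12 = 0.0066667; payment = 165,000 × 0.0066667 / (1 − (1+0.0066667)^−180) = $1,576.83.
Total outlay = 48 × $1,576.83 + $2,100.00 = $77,787.84.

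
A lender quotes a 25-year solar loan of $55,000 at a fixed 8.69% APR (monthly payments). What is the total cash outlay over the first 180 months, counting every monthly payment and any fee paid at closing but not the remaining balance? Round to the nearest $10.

$80,990

Monthly rate = 8.69%/12 = 0.0072417; payment = 55,000 × 0.0072417 / (1 − (1+0.0072417)^−300) = $449.94.
Total outlay = 180 × $449.94 = $80,989.20.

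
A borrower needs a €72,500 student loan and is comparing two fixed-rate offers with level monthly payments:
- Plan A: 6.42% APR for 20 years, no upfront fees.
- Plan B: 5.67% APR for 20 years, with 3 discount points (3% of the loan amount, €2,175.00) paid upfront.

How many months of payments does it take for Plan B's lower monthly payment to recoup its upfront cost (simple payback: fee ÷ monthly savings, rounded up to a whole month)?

70 months

Plan A: at 6.42% the monthly rate is 0.0053500, so the payment is 72,500 × 0.0053500 / (1 − 1.0053500^−240) = €537.13.
Plan B: at 5.67% the monthly rate is 0.0047250, so the payment is 72,500 × 0.0047250 / (1 − 1.0047250^−240) = €505.71.
Monthly savings = €537.13 − €505.71 = €31.42.
Break-even = €2,175.00 / €31.42 = 69.22 → 70 months.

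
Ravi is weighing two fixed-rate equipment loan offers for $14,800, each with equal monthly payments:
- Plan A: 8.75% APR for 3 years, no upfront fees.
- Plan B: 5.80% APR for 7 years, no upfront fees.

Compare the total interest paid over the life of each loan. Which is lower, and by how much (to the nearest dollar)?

Plan A by $1,161

Plan A: monthly rate = 8.75%/12 = 0.0072917; payment = 14,800 × 0.0072917 / (1 − (1+0.0072917)^−36) = $468.92.
Total interest on Plan A = 36 × $468.92 − $14,800 = $2,081.12.
Plan B: monthly rate = 5.8%/12 = 0.0048333; payment = 14,800 × 0.0048333 / (1 − (1+0.0048333)^−84) = $214.79.
Total interest on Plan B = 84 × $214.79 − $14,800 = $3,242.36.
Plan A is lower by $1,161.24.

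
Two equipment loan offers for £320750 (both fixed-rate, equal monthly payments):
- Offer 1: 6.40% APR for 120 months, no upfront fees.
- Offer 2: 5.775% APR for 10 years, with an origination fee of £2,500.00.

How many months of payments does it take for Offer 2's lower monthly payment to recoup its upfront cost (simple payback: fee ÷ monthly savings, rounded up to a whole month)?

Offer 1: monthly rate = 6.4%/12 = 0.0053333; payment = 320,750 × 0.0053333 / (1 − (1+0.0053333)^−120) = £3,625.75.
Offer 2: at 5.775% the monthly rate is 0.0048125, so the payment is 320,750 × 0.0048125 / (1 − 1.0048125^−120) = £3,524.85.
Monthly savings = £3,625.75 − £3,524.85 = £100.90.
Break-even = £2,500.00 / £100.90 = 24.78 → 25 months.

25 months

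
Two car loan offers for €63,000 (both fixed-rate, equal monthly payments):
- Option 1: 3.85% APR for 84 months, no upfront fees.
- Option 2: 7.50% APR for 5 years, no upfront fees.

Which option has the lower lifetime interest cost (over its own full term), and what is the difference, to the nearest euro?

Option 1 by €3,773

Option 1: monthly rate = 3.85%/12 = 0.0032083; payment = 63,000 × 0.0032083 / (1 − (1+0.0032083)^−84) = €856.79.
Total interest on Option 1 = 84 × €856.79 − €63,000 = €8,970.36.
Option 2: at 7.50% the monthly rate is 0.0062500, so the payment is 63,000 × 0.0062500 / (1 − 1.0062500^−60) = €1,262.39.
Total interest on Option 2 = 60 × €1,262.39 − €63,000 = €12,743.40.
Option 1 is lower by €3,773.04.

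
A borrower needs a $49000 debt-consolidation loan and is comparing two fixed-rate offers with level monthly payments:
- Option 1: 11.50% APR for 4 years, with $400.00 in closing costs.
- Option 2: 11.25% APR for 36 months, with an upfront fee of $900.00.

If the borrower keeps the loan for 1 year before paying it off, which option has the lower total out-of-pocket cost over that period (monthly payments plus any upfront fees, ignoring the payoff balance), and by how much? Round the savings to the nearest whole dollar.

Option 1: monthly rate = 11.5%/12 = 0.0095833; payment = 49,000 × 0.0095833 / (1 − (1+0.0095833)^−48) = $1,278.36.
Option 2: monthly rate = 11.25%/12 = 0.0093750; payment = 49,000 × 0.0093750 / (1 − (1+0.0093750)^−36) = $1,610.00.
Over 12 months: Option 1 costs 12 × $1,278.36 + $400.00 = $15,740.32; Option 2 costs 12 × $1,610.00 + $900.00 = $20,220.00.
Option 1 is cheaper by $20,220.00 − $15,740.32 = $4,479.68.

Option 1 by $4,480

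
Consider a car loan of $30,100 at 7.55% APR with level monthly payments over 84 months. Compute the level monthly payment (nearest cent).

Monthly rate = 7.55%/12 = 0.0062917; payment = 30,100 × 0.0062917 / (1 − (1+0.0062917)^−84) = $462.43.

$462.43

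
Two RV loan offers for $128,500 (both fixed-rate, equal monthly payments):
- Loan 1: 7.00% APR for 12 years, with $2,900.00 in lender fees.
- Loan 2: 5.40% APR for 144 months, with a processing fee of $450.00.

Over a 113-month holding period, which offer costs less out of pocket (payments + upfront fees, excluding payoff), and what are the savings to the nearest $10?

Loan 1: monthly rate = 7%/12 = 0.0058333; payment = 128,500 × 0.0058333 / (1 − (1+0.0058333)^−144) = $1,321.47.
Loan 2: at 5.40% the monthly rate is 0.0045000, so the payment is 128,500 × 0.0045000 / (1 − 1.0045000^−144) = $1,214.43.
Over 113 months: Loan 1 costs 113 × $1,321.47 + $2,900.00 = $152,226.11; Loan 2 costs 113 × $1,214.43 + $450.00 = $137,680.59.
Loan 2 is cheaper by $152,226.11 − $137,680.59 = $14,545.52.

Loan 2 by $14,550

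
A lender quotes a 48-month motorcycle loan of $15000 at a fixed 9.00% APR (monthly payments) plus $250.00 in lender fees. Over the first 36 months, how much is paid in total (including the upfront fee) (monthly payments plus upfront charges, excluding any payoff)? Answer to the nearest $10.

At 9.00% the monthly rate is 0.0075000, so the payment is 15,000 × 0.0075000 / (1 − 1.0075000^−48) = $373.28.
Total outlay = 36 × $373.28 + $250.00 = $13,688.08.

$13,690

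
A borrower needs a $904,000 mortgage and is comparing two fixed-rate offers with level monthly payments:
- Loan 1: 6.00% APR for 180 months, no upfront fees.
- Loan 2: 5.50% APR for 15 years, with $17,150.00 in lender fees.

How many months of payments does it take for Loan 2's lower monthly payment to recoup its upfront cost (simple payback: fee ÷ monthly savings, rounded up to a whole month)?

71 months

Loan 1: monthly rate = 6%/12 = 0.0050000; payment = 904,000 × 0.0050000 / (1 − (1+0.0050000)^−180) = $7,628.47.
Loan 2: at 5.50% the monthly rate is 0.0045833, so the payment is 904,000 × 0.0045833 / (1 − 1.0045833^−180) = $7,386.43.
Monthly savings = $7,628.47 − $7,386.43 = $242.04.
Break-even = $17,150.00 / $242.04 = 70.86 → 71 months.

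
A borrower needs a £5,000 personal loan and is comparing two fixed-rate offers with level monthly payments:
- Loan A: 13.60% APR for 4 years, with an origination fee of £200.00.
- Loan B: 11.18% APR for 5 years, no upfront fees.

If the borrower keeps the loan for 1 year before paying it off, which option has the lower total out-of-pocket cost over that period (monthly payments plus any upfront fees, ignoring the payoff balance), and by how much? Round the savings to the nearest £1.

Loan A: monthly rate = 13.6%/12 = 0.0113333; payment = 5,000 × 0.0113333 / (1 − (1+0.0113333)^−48) = £135.63.
Loan B: at 11.18% the monthly rate is 0.0093167, so the payment is 5,000 × 0.0093167 / (1 − 1.0093167^−60) = £109.16.
Over 12 months: Loan A costs 12 × £135.63 + £200.00 = £1,827.56; Loan B costs 12 × £109.16 = £1,309.92.
Loan B is cheaper by £1,827.56 − £1,309.92 = £517.64.

Loan B by £518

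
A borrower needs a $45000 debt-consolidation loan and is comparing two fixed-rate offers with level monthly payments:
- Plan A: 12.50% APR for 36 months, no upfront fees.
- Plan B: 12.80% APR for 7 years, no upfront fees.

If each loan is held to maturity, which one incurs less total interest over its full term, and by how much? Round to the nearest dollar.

Plan A by $14,160

Plan A: monthly rate = 12.5%/12 = 0.0104167; payment = 45,000 × 0.0104167 / (1 − (1+0.0104167)^−36) = $1,505.41.
Total interest on Plan A = 36 × $1,505.41 − $45,000 = $9,194.76.
Plan B: at 12.80% the monthly rate is 0.0106667, so the payment is 45,000 × 0.0106667 / (1 − 1.0106667^−84) = $813.75.
Total interest on Plan B = 84 × $813.75 − $45,000 = $23,355.00.
Plan A is lower by $14,160.24.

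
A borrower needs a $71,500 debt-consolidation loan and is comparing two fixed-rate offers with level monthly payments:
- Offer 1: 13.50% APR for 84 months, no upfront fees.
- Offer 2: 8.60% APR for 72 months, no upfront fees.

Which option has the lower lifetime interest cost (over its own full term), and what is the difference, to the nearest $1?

Offer 1: at 13.50% the monthly rate is 0.0112500, so the payment is 71,500 × 0.0112500 / (1 − 1.0112500^−84) = $1,320.24.
Total interest on Offer 1 = 84 × $1,320.24 − $71,500 = $39,400.16.
Offer 2: at 8.60% the monthly rate is 0.0071667, so the payment is 71,500 × 0.0071667 / (1 − 1.0071667^−72) = $1,274.68.
Total interest on Offer 2 = 72 × $1,274.68 − $71,500 = $20,276.96.
Offer 2 is lower by $19,123.20.

Offer 2 by $19,123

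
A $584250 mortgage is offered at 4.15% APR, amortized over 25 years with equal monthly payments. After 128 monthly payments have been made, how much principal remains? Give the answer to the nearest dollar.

$405,588

With monthly rate i = 4.15%/12 = 0.0034583, the balance after k of n payments is P · [(1+i)^n − (1+i)^k] / [(1+i)^n − 1].
(1+0.0034583)^300 = 2.81710599 and (1+0.0034583)^128 = 1.55566481, so the balance is 584,250 × (2.81710599 − 1.55566481) / (2.81710599 − 1) = $405,588.35.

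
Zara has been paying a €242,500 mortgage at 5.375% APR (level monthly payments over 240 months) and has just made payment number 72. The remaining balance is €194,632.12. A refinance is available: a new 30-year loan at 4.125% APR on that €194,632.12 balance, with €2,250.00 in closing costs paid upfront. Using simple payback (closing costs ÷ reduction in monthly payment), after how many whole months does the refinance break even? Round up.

Current payment = 242,500 × 5.375%/12 / (1 − (1+0.0044792)^−240) = €1,651.05.
Refinanced payment = 194,632.12 × 0.0034375 / (1 − (1+0.0034375)^−360) = €943.28.
Monthly savings = €1,651.05 − €943.28 = €707.77.
Break-even = €2,250.00 / €707.77 = 3.18 → 4 months.

4 months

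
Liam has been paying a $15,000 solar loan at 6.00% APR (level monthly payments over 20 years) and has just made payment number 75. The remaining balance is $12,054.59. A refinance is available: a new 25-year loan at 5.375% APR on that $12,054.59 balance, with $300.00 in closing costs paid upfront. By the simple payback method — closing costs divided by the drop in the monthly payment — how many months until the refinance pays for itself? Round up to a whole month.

Current payment = 15,000 × 6%/12 / (1 − (1+0.0050000)^−240) = $107.46.
Refinanced payment = 12,054.59 × 0.0044792 / (1 − (1+0.0044792)^−300) = $73.13.
Monthly savings = $107.46 − $73.13 = $34.33.
Break-even = $300.00 / $34.33 = 8.74 → 9 months.

9 months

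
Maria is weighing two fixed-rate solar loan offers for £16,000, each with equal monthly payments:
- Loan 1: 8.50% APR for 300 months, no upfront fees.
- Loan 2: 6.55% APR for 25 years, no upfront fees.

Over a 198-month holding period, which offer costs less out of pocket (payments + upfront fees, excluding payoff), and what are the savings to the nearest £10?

Loan 2 by £4,020

Loan 1: at 8.50% the monthly rate is 0.0070833, so the payment is 16,000 × 0.0070833 / (1 − 1.0070833^−300) = £128.84.
Loan 2: at 6.55% the monthly rate is 0.0054583, so the payment is 16,000 × 0.0054583 / (1 − 1.0054583^−300) = £108.53.
Over 198 months: Loan 1 costs 198 × £128.84 = £25,510.32; Loan 2 costs 198 × £108.53 = £21,488.94.
Loan 2 is cheaper by £25,510.32 − £21,488.94 = £4,021.38.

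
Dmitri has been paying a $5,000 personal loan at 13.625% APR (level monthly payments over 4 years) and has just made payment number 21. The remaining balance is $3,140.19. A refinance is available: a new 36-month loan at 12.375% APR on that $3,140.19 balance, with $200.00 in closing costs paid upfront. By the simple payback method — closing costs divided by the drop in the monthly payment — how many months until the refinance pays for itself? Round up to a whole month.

Current payment = 5,000 × 13.625%/12 / (1 − (1+0.0113542)^−48) = $135.69.
Refinanced payment = 3,140.19 × 0.0103125 / (1 − (1+0.0103125)^−36) = $104.86.
Monthly savings = $135.69 − $104.86 = $30.83.
Break-even = $200.00 / $30.83 = 6.49 → 7 months.

7 months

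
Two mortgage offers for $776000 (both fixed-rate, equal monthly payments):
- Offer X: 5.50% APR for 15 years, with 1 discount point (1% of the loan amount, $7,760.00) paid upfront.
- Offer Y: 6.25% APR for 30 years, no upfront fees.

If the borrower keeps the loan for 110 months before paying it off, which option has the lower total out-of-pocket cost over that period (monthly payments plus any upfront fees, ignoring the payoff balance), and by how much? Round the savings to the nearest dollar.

Offer Y by $179,646

Offer X: at 5.50% the monthly rate is 0.0045833, so the payment is 776,000 × 0.0045833 / (1 − 1.0045833^−180) = $6,340.57.
Offer Y: at 6.25% the monthly rate is 0.0052083, so the payment is 776,000 × 0.0052083 / (1 − 1.0052083^−360) = $4,777.97.
Over 110 months: Offer X costs 110 × $6,340.57 + $7,760.00 = $705,222.70; Offer Y costs 110 × $4,777.97 = $525,576.70.
Offer Y is cheaper by $705,222.70 − $525,576.70 = $179,646.00.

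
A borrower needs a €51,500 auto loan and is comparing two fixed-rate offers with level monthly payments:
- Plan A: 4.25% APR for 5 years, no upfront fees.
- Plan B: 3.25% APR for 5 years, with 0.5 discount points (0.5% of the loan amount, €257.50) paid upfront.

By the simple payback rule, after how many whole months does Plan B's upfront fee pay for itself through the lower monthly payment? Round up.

Plan A: at 4.25% the monthly rate is 0.0035417, so the payment is 51,500 × 0.0035417 / (1 − 1.0035417^−60) = €954.27.
Plan B: at 3.25% the monthly rate is 0.0027083, so the payment is 51,500 × 0.0027083 / (1 − 1.0027083^−60) = €931.12.
Monthly savings = €954.27 − €931.12 = €23.15.
Break-even = €257.50 / €23.15 = 11.12 → 12 months.

12 months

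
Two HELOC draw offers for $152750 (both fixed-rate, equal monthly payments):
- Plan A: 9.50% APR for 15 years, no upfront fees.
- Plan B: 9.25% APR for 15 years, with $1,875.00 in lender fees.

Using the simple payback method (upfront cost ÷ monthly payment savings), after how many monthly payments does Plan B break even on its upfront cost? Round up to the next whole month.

Plan A: monthly rate = 9.5%/12 = 0.0079167; payment = 152,750 × 0.0079167 / (1 − (1+0.0079167)^−180) = $1,595.05.
Plan B: monthly rate = 9.25%/12 = 0.0077083; payment = 152,750 × 0.0077083 / (1 − (1+0.0077083)^−180) = $1,572.09.
Monthly savings = $1,595.05 − $1,572.09 = $22.96.
Break-even = $1,875.00 / $22.96 = 81.66 → 82 months.

82 months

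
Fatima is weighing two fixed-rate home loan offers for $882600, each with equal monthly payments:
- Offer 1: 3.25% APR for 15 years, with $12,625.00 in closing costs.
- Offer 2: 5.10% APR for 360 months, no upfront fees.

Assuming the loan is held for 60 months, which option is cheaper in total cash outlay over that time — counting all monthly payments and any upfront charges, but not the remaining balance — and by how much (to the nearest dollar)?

Offer 1: monthly rate = 3.25%/12 = 0.0027083; payment = 882,600 × 0.0027083 / (1 − (1+0.0027083)^−180) = $6,201.75.
Offer 2: monthly rate = 5.1%/12 = 0.0042500; payment = 882,600 × 0.0042500 / (1 − (1+0.0042500)^−360) = $4,792.07.
Over 60 months: Offer 1 costs 60 × $6,201.75 + $12,625.00 = $384,730.00; Offer 2 costs 60 × $4,792.07 = $287,524.20.
Offer 2 is cheaper by $384,730.00 − $287,524.20 = $97,205.80.

Offer 2 by $97,206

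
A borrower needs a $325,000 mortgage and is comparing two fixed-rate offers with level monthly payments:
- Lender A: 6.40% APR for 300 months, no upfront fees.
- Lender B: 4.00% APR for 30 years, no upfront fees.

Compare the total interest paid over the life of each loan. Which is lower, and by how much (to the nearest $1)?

Lender A: at 6.40% the monthly rate is 0.0053333, so the payment is 325,000 × 0.0053333 / (1 − 1.0053333^−300) = $2,174.16.
Total interest on Lender A = 300 × $2,174.16 − $325,000 = $327,248.00.
Lender B: monthly rate = 4%/12 = 0.0033333; payment = 325,000 × 0.0033333 / (1 − (1+0.0033333)^−360) = $1,551.60.
Total interest on Lender B = 360 × $1,551.60 − $325,000 = $233,576.00.
Lender B is lower by $93,672.00.

Lender B by $93,672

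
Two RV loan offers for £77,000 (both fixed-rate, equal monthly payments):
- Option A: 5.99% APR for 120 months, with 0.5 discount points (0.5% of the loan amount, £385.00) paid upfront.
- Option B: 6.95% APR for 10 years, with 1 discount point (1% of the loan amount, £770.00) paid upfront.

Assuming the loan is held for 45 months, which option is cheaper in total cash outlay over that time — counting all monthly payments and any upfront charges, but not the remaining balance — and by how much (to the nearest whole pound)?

Option A: monthly rate = 5.99%/12 = 0.0049917; payment = 77,000 × 0.0049917 / (1 − (1+0.0049917)^−120) = £854.47.
Option B: monthly rate = 6.95%/12 = 0.0057917; payment = 77,000 × 0.0057917 / (1 − (1+0.0057917)^−120) = £892.05.
Over 45 months: Option A costs 45 × £854.47 + £385.00 = £38,836.15; Option B costs 45 × £892.05 + £770.00 = £40,912.25.
Option A is cheaper by £40,912.25 − £38,836.15 = £2,076.10.

Option A by £2,076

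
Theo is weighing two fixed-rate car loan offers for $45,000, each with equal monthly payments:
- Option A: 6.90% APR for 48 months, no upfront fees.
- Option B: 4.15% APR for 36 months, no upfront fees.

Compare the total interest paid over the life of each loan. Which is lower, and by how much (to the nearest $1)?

Option A: at 6.90% the monthly rate is 0.0057500, so the payment is 45,000 × 0.0057500 / (1 − 1.0057500^−48) = $1,075.49.
Total interest on Option A = 48 × $1,075.49 − $45,000 = $6,623.52.
Option B: monthly rate = 4.15%/12 = 0.0034583; payment = 45,000 × 0.0034583 / (1 − (1+0.0034583)^−36) = $1,331.58.
Total interest on Option B = 36 × $1,331.58 − $45,000 = $2,936.88.
Option B is lower by $3,686.64.

Option B by $3,687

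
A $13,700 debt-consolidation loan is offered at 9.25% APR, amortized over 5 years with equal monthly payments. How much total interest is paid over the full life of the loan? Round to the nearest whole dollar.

Monthly rate = 9.25%/12 = 0.0077083; payment = 13,700 × 0.0077083 / (1 − (1+0.0077083)^−60) = $286.05.
Total paid = 60 × $286.05 = $17,163.00; interest = $17,163.00 − $13,700 = $3,463.00.

$3,463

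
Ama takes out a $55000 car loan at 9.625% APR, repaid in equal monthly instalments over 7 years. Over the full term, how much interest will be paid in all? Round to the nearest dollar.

$20,805

At 9.625% the monthly rate is 0.0080208, so the payment is 55,000 × 0.0080208 / (1 − 1.0080208^−84) = $902.44.
Total paid = 84 × $902.44 = $75,804.96; interest = $75,804.96 − $55,000 = $20,804.96.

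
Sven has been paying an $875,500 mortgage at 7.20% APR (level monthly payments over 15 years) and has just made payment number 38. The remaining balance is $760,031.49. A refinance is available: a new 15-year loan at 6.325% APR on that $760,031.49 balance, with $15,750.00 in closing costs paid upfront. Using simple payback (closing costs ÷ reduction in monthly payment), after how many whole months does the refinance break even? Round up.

12 months

Current payment = 875,500 × 7.2%/12 / (1 − (1+0.0060000)^−180) = $7,967.46.
Refinanced payment = 760,031.49 × 0.0052708 / (1 − (1+0.0052708)^−180) = $6,547.79.
Monthly savings = $7,967.46 − $6,547.79 = $1,419.67.
Break-even = $15,750.00 / $1,419.67 = 11.09 → 12 months.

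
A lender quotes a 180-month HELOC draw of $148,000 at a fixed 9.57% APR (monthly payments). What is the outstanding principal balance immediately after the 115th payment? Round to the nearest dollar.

With monthly rate i = 9.57%/12 = 0.0079750, the balance after k of n payments is P · [(1+i)^n − (1+i)^k] / [(1+i)^n − 1].
(1+0.0079750)^180 = 4.17788942 and (1+0.0079750)^115 = 2.49300121, so the balance is 148,000 × (4.17788942 − 2.49300121) / (4.17788942 − 1) = $78,468.26.

$78,468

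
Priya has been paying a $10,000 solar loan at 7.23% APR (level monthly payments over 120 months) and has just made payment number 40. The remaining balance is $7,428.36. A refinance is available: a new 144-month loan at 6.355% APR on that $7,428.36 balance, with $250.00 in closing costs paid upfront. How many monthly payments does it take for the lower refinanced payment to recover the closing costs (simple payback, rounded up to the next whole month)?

6 months

Current payment = 10,000 × 7.23%/12 / (1 − (1+0.0060250)^−120) = $117.30.
Refinanced payment = 7,428.36 × 0.0052958 / (1 − (1+0.0052958)^−144) = $73.86.
Monthly savings = $117.30 − $73.86 = $43.44.
Break-even = $250.00 / $43.44 = 5.76 → 6 months.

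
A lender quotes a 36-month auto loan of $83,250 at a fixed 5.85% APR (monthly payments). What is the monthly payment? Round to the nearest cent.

Monthly rate = 5.85%/12 = 0.0048750; payment = 83,250 × 0.0048750 / (1 − (1+0.0048750)^−36) = $2,526.97.

$2,526.97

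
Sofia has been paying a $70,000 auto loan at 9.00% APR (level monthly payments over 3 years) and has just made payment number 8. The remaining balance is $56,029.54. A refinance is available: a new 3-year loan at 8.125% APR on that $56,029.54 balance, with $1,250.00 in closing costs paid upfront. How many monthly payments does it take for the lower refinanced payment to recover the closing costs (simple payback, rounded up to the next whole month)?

3 months

Current payment = 70,000 × 9%/12 / (1 − (1+0.0075000)^−36) = $2,225.98.
Refinanced payment = 56,029.54 × 0.0067708 / (1 − (1+0.0067708)^−36) = $1,758.99.
Monthly savings = $2,225.98 − $1,758.99 = $466.99.
Break-even = $1,250.00 / $466.99 = 2.68 → 3 months.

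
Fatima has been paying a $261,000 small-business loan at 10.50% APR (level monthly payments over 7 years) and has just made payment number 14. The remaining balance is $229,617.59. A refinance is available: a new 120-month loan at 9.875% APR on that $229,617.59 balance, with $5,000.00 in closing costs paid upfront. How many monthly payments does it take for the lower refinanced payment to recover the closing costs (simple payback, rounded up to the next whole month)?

4 months

Current payment = 261,000 × 10.5%/12 / (1 − (1+0.0087500)^−84) = $4,400.64.
Refinanced payment = 229,617.59 × 0.0082292 / (1 − (1+0.0082292)^−120) = $3,018.54.
Monthly savings = $4,400.64 − $3,018.54 = $1,382.10.
Break-even = $5,000.00 / $1,382.10 = 3.62 → 4 months.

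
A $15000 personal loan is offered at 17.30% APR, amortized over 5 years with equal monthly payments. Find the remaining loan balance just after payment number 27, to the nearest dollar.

With monthly rate i = 17.3%/12 = 0.0144167, the balance after k of n payments is P · [(1+i)^n − (1+i)^k] / [(1+i)^n − 1].
(1+0.0144167)^60 = 2.36038344 and (1+0.0144167)^27 = 1.47177747, so the balance is 15,000 × (2.36038344 − 1.47177747) / (2.36038344 − 1) = $9,798.04.

$9,798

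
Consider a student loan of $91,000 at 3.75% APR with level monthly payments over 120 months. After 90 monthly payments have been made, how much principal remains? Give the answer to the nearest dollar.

With monthly rate i = 3.75%/12 = 0.0031250, the balance after k of n payments is P · [(1+i)^n − (1+i)^k] / [(1+i)^n − 1].
(1+0.0031250)^120 = 1.45414090 and (1+0.0031250)^90 = 1.32420392, so the balance is 91,000 × (1.45414090 − 1.32420392) / (1.45414090 − 1) = $26,036.56.

$26,037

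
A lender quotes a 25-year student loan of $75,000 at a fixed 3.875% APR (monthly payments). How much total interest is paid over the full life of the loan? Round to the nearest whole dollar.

$42,216

At 3.875% the monthly rate is 0.0032292, so the payment is 75,000 × 0.0032292 / (1 − 1.0032292^−300) = $390.72.
Total paid = 300 × $390.72 = $117,216.00; interest = $117,216.00 − $75,000 = $42,216.00.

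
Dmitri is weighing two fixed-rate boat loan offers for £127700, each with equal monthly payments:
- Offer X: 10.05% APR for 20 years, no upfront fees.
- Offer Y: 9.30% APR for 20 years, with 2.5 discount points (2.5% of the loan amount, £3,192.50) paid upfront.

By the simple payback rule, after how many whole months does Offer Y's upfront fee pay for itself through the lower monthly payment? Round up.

Offer X: at 10.05% the monthly rate is 0.0083750, so the payment is 127,700 × 0.0083750 / (1 − 1.0083750^−240) = £1,236.57.
Offer Y: at 9.30% the monthly rate is 0.0077500, so the payment is 127,700 × 0.0077500 / (1 − 1.0077500^−240) = £1,173.70.
Monthly savings = £1,236.57 − £1,173.70 = £62.87.
Break-even = £3,192.50 / £62.87 = 50.78 → 51 months.

51 months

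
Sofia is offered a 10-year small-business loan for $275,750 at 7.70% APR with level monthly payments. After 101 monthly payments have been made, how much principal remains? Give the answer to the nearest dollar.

$58,888

With monthly rate i = 7.7%/12 = 0.0064167, the balance after k of n payments is P · [(1+i)^n − (1+i)^k] / [(1+i)^n − 1].
(1+0.0064167)^120 = 2.15445998 and (1+0.0064167)^101 = 1.90791862, so the balance is 275,750 × (2.15445998 − 1.90791862) / (2.15445998 − 1) = $58,887.95.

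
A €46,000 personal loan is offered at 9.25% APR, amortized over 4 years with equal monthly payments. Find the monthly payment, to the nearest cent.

At 9.25% the monthly rate is 0.0077083, so the payment is 46,000 × 0.0077083 / (1 − 1.0077083^−48) = €1,150.18.

€1,150.18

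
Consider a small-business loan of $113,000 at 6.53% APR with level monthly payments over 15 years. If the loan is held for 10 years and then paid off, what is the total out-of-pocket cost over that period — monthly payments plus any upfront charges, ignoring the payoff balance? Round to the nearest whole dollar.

$118,346

At 6.53% the monthly rate is 0.0054417, so the payment is 113,000 × 0.0054417 / (1 − 1.0054417^−180) = $986.22.
Total outlay = 120 × $986.22 = $118,346.40.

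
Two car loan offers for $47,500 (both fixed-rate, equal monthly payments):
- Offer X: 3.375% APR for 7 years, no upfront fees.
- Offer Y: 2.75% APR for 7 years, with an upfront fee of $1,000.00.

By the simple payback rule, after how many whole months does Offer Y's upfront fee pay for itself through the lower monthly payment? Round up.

Offer X: at 3.375% the monthly rate is 0.0028125, so the payment is 47,500 × 0.0028125 / (1 − 1.0028125^−84) = $635.69.
Offer Y: at 2.75% the monthly rate is 0.0022917, so the payment is 47,500 × 0.0022917 / (1 − 1.0022917^−84) = $622.29.
Monthly savings = $635.69 − $622.29 = $13.40.
Break-even = $1,000.00 / $13.40 = 74.63 → 75 months.

75 months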